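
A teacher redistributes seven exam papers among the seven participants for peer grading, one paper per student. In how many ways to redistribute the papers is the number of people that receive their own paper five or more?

Sum C(7,i)·!(7-i) for i = 5..7:
  i=5: C(7,5)·!2 = 21·1 = 21
  i=6: C(7,6)·!1 = 7·0 = 0
  i=7: C(7,7)·!0 = 1·1 = 1
Total = 22.

22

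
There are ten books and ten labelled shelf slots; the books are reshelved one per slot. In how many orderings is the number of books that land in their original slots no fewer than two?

# with exactly i fixed is C(10,i)·!(10-i); sum over i=2..10:
  i=2: C(10,2)·!8 = 45·14833 = 667485
  i=3: C(10,3)·!7 = 120·1854 = 222480
  i=4: C(10,4)·!6 = 210·265 = 55650
  i=5: C(10,5)·!5 = 252·44 = 11088
  i=6: C(10,6)·!4 = 210·9 = 1890
  i=7: C(10,7)·!3 = 120·2 = 240
  i=8: C(10,8)·!2 = 45·1 = 45
  i=9: C(10,9)·!1 = 10·0 = 0
  i=10: C(10,10)·!0 = 1·1 = 1
Total = 958879.

958879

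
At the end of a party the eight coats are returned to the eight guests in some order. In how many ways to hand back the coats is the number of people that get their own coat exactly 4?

Choose which 4 of the 8 are fixed: C(8,4) = 70.
The remaining 4 must be deranged: !4 = 9.
Total: 70 × 9 = 630.

630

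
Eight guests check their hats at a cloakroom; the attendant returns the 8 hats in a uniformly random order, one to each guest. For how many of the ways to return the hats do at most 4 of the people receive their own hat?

Sum C(8,i)·!(8-i) for i = 0..4:
  i=0: C(8,0)·!8 = 1·14833 = 14833
  i=1: C(8,1)·!7 = 8·1854 = 14832
  i=2: C(8,2)·!6 = 28·265 = 7420
  i=3: C(8,3)·!5 = 56·44 = 2464
  i=4: C(8,4)·!4 = 70·9 = 630
Total = 40179.

40179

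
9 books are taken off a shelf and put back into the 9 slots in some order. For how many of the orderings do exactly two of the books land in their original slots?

66744

Choose which 2 of the 9 are fixed: C(9,2) = 36.
The remaining 7 must be deranged: !7 = 1854.
Total: 36 × 1854 = 66744.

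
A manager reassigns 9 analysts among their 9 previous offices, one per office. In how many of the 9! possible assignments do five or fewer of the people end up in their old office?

362675

Sum C(9,i)·!(9-i) for i = 0..5:
  i=0: C(9,0)·!9 = 1·133496 = 133496
  i=1: C(9,1)·!8 = 9·14833 = 133497
  i=2: C(9,2)·!7 = 36·1854 = 66744
  i=3: C(9,3)·!6 = 84·265 = 22260
  i=4: C(9,4)·!5 = 126·44 = 5544
  i=5: C(9,5)·!4 = 126·9 = 1134
Total = 362675.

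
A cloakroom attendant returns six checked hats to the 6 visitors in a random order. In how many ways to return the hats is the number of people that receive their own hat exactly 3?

Pick the 3 fixed positions: C(6,3) = 20 ways.
The other 3 form a derangement: !3 = 2.
Total: 20 × 2 = 40.

40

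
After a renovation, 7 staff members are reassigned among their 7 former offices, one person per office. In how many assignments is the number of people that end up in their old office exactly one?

1855

Choose which one of the 7 is fixed: C(7,1) = 7.
The remaining 6 must be deranged: !6 = 265.
Total: 7 × 265 = 1855.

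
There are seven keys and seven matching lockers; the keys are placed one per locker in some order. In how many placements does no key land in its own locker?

By inclusion-exclusion, !7 = Σ (-1)^k · 7!/k! for k=0..7
= 7! - 7!/1! + 7!/2! - 7!/3! + 7!/4! - 7!/5! + 7!/6! - 7!/7!
= 5040 - 5040 + 2520 - 840 + 210 - 42 + 7 - 1
= 1854

1854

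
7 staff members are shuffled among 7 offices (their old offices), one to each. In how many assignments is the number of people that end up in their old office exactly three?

Pick the 3 fixed positions: C(7,3) = 35 ways.
The other 4 form a derangement: !4 = 9.
Total: 35 × 9 = 315.

315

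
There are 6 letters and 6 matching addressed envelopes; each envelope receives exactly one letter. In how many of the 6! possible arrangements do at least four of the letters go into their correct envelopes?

# with exactly i fixed is C(6,i)·!(6-i); sum over i=4..6:
  i=4: C(6,4)·!2 = 15·1 = 15
  i=5: C(6,5)·!1 = 6·0 = 0
  i=6: C(6,6)·!0 = 1·1 = 1
Total = 16.

16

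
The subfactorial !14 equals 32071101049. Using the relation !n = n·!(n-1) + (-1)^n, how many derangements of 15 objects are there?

!15 = 15·32071101049 - 1 = 481066515734.

481066515734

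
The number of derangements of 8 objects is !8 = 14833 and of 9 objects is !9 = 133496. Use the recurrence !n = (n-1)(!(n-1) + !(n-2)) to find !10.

1334961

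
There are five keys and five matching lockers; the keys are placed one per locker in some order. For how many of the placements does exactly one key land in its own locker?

45

Choose which one of the 5 is fixed: C(5,1) = 5.
The remaining 4 must be deranged: !4 = 9.
Total: 5 × 9 = 45.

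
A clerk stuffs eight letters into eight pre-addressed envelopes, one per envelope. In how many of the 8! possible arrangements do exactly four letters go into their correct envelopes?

630

Choose which 4 of the 8 are fixed: C(8,4) = 70.
The remaining 4 must be deranged: !4 = 9.
Total: 70 × 9 = 630.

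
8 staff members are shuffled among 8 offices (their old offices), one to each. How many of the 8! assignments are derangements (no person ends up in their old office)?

14833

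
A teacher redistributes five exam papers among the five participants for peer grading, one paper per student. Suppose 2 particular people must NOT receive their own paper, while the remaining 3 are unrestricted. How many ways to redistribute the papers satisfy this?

Let A_j be the event that the j-th constrained one is fixed. By inclusion-exclusion over the 2 events:
Σ_{j=0}^{2} (-1)^j C(2,j)(5-j)!
= C(2,0)·5! - C(2,1)·4! + C(2,2)·3!
= 120 - 48 + 6
= 78

78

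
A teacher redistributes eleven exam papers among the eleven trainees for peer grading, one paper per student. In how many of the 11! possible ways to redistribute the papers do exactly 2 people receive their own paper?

7342280

Pick the 2 fixed positions: C(11,2) = 55 ways.
The remaining 9 must be deranged: !9 = 133496.
Total: 55 × 133496 = 7342280.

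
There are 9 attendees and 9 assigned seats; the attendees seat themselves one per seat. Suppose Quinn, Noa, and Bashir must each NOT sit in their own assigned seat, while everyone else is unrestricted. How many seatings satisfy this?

256320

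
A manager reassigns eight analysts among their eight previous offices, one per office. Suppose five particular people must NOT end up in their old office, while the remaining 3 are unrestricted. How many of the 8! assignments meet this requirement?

Inclusion-exclusion on the 5 forbidden self-matches:
Σ_{j=0}^{5} (-1)^j C(5,j)(8-j)!
= C(5,0)·8! - C(5,1)·7! + C(5,2)·6! - C(5,3)·5! + C(5,4)·4! - C(5,5)·3!
= 40320 - 25200 + 7200 - 1200 + 120 - 6
= 21234

21234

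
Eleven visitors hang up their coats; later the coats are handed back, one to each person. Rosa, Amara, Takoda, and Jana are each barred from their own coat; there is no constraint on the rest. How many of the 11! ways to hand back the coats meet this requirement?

27422640

Let A_j be the event that the j-th constrained one is fixed. By inclusion-exclusion over the 4 events:
Σ_{j=0}^{4} (-1)^j C(4,j)(11-j)!
= C(4,0)·11! - C(4,1)·10! + C(4,2)·9! - C(4,3)·8! + C(4,4)·7!
= 39916800 - 14515200 + 2177280 - 161280 + 5040
= 27422640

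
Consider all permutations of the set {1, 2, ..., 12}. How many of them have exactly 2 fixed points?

88107426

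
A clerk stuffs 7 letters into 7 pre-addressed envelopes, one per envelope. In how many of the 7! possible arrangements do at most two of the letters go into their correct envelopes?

4633

# with exactly i fixed is C(7,i)·!(7-i); sum over i=0..2:
  i=0: C(7,0)·!7 = 1·1854 = 1854
  i=1: C(7,1)·!6 = 7·265 = 1855
  i=2: C(7,2)·!5 = 21·44 = 924
Total = 4633.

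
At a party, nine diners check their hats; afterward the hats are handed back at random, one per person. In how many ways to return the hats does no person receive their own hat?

133496

Recurrence: !9 = 9·!8 + (-1)^9.
!9 = 9·14833 - 1 = 133496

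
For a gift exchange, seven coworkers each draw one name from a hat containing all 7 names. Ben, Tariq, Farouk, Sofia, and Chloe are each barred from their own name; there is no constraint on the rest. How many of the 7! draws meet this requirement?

2428

Inclusion-exclusion on the 5 forbidden self-matches:
Σ_{j=0}^{5} (-1)^j C(5,j)(7-j)!
= C(5,0)·7! - C(5,1)·6! + C(5,2)·5! - C(5,3)·4! + C(5,4)·3! - C(5,5)·2!
= 5040 - 3600 + 1200 - 240 + 30 - 2
= 2428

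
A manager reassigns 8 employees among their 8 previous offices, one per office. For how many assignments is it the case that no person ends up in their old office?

14833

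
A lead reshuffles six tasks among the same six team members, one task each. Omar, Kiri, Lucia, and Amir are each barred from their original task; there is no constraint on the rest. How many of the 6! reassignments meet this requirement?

Inclusion-exclusion on the 4 forbidden self-matches:
Σ_{j=0}^{4} (-1)^j C(4,j)(6-j)!
= C(4,0)·6! - C(4,1)·5! + C(4,2)·4! - C(4,3)·3! + C(4,4)·2!
= 720 - 480 + 144 - 24 + 2
= 362

362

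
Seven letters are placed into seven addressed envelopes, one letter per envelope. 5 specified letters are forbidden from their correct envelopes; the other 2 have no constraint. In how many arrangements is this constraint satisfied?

Let A_j be the event that the j-th constrained one is fixed. By inclusion-exclusion over the 5 events:
Σ_{j=0}^{5} (-1)^j C(5,j)(7-j)!
= C(5,0)·7! - C(5,1)·6! + C(5,2)·5! - C(5,3)·4! + C(5,4)·3! - C(5,5)·2!
= 5040 - 3600 + 1200 - 240 + 30 - 2
= 2428

2428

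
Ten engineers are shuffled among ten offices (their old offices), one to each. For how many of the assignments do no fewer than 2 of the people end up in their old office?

958879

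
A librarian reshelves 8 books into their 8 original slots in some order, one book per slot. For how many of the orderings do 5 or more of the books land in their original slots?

141

# with exactly i fixed is C(8,i)·!(8-i); sum over i=5..8:
  i=5: C(8,5)·!3 = 56·2 = 112
  i=6: C(8,6)·!2 = 28·1 = 28
  i=7: C(8,7)·!1 = 8·0 = 0
  i=8: C(8,8)·!0 = 1·1 = 1
Total = 141.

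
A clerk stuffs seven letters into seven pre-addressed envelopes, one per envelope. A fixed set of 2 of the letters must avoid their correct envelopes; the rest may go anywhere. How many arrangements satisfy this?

3720

Inclusion-exclusion on the 2 forbidden self-matches:
Σ_{j=0}^{2} (-1)^j C(2,j)(7-j)!
= C(2,0)·7! - C(2,1)·6! + C(2,2)·5!
= 5040 - 1440 + 120
= 3720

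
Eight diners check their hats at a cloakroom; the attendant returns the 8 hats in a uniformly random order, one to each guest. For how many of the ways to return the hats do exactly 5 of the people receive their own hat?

112

Pick the 5 fixed positions: C(8,5) = 56 ways.
The other 3 form a derangement: !3 = 2.
Total: 56 × 2 = 112.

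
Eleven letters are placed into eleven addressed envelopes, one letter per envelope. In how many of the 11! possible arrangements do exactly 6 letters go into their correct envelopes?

20328

Choose which 6 of the 11 are fixed: C(11,6) = 462.
The other 5 form a derangement: !5 = 44.
Total: 462 × 44 = 20328.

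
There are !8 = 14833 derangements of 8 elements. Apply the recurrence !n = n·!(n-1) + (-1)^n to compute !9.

!9 = 9·14833 - 1 = 133496.

133496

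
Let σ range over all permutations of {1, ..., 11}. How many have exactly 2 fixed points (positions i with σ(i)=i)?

Choose which 2 of the 11 are fixed: C(11,2) = 55.
The other 9 form a derangement: !9 = 133496.
Total: 55 × 133496 = 7342280.

7342280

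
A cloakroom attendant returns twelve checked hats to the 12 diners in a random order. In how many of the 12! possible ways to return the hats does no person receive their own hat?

176214841

!12 = 12! · Σ_{k=0}^{12} (-1)^k/k!
= 12! - 12!/1! + 12!/2! - 12!/3! + 12!/4! - 12!/5! + 12!/6! - 12!/7! + 12!/8! - 12!/9! + 12!/10! - 12!/11! + 12!/12!
= 479001600 - 479001600 + 239500800 - 79833600 + 19958400 - 3991680 + 665280 - 95040 + 11880 - 1320 + 132 - 12 + 1
= 176214841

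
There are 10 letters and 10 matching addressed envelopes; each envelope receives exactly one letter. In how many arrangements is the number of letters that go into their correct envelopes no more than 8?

# with exactly i fixed is C(10,i)·!(10-i); sum over i=0..8:
  i=0: C(10,0)·!10 = 1·1334961 = 1334961
  i=1: C(10,1)·!9 = 10·133496 = 1334960
  i=2: C(10,2)·!8 = 45·14833 = 667485
  i=3: C(10,3)·!7 = 120·1854 = 222480
  i=4: C(10,4)·!6 = 210·265 = 55650
  i=5: C(10,5)·!5 = 252·44 = 11088
  i=6: C(10,6)·!4 = 210·9 = 1890
  i=7: C(10,7)·!3 = 120·2 = 240
  i=8: C(10,8)·!2 = 45·1 = 45
Total = 3628799.

3628799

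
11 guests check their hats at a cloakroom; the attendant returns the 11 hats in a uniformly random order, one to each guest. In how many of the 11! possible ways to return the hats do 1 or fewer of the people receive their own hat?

Sum C(11,i)·!(11-i) for i = 0..1:
  i=0: C(11,0)·!11 = 1·14684570 = 14684570
  i=1: C(11,1)·!10 = 11·1334961 = 14684571
Total = 29369141.

29369141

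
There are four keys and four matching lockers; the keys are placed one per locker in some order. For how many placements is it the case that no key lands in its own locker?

9

Use !n = n·!(n-1) + (-1)^n.
!4 = 4·2 + 1 = 9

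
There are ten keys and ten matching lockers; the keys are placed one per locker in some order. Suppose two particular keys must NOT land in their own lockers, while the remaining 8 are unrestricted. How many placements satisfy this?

Let A_j be the event that the j-th constrained one is fixed. By inclusion-exclusion over the 2 events:
Σ_{j=0}^{2} (-1)^j C(2,j)(10-j)!
= C(2,0)·10! - C(2,1)·9! + C(2,2)·8!
= 3628800 - 725760 + 40320
= 2943360

2943360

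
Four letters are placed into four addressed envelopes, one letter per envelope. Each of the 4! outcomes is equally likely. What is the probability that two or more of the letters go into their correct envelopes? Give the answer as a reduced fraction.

Favorable outcomes: Σ_{i≥2} C(4,i)·!(4-i) = 6·1 + 4·0 + 1·1 = 7.
Total outcomes: 4! = 24.
Probability = 7/24 = 7/24.

7/24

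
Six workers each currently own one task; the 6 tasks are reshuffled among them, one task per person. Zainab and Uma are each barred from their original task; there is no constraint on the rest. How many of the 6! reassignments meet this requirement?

Inclusion-exclusion on the 2 forbidden self-matches:
Σ_{j=0}^{2} (-1)^j C(2,j)(6-j)!
= C(2,0)·6! - C(2,1)·5! + C(2,2)·4!
= 720 - 240 + 24
= 504

504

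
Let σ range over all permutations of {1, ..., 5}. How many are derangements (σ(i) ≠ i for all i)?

44

The subfactorial !5 = [5!/e] (nearest integer).
5! = 120, and 120/e ≈ 44.15, so !5 = 44.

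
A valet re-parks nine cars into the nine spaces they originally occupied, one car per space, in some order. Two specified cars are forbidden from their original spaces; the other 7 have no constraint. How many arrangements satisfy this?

Inclusion-exclusion on the 2 forbidden self-matches:
Σ_{j=0}^{2} (-1)^j C(2,j)(9-j)!
= C(2,0)·9! - C(2,1)·8! + C(2,2)·7!
= 362880 - 80640 + 5040
= 287280

287280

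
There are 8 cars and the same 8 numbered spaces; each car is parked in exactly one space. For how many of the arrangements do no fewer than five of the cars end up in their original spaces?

# with exactly i fixed is C(8,i)·!(8-i); sum over i=5..8:
  i=5: C(8,5)·!3 = 56·2 = 112
  i=6: C(8,6)·!2 = 28·1 = 28
  i=7: C(8,7)·!1 = 8·0 = 0
  i=8: C(8,8)·!0 = 1·1 = 1
Total = 141.

141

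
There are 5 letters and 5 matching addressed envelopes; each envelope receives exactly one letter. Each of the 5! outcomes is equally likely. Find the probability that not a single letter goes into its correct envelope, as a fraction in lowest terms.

11/30

Favorable outcomes: !5 = 44.
Total outcomes: 5! = 120.
Probability = 44/120 = 11/30.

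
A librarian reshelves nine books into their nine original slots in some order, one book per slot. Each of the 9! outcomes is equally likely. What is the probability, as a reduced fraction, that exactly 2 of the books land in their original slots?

103/560

Favorable outcomes: C(9,2)·!7 = 36·1854 = 66744.
Total outcomes: 9! = 362880.
Probability = 66744/362880 = 103/560.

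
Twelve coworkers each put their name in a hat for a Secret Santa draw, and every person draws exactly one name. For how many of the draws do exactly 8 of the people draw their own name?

4455

Pick the 8 fixed positions: C(12,8) = 495 ways.
The remaining 4 must be deranged: !4 = 9.
Total: 495 × 9 = 4455.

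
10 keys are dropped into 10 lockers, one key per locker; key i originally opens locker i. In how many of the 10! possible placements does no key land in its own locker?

The number of derangements of 10 is !10 = Σ_{k=0}^{10} (-1)^k·10!/k!
= 10! - 10!/1! + 10!/2! - 10!/3! + 10!/4! - 10!/5! + 10!/6! - 10!/7! + 10!/8! - 10!/9! + 10!/10!
= 3628800 - 3628800 + 1814400 - 604800 + 151200 - 30240 + 5040 - 720 + 90 - 10 + 1
= 1334961

1334961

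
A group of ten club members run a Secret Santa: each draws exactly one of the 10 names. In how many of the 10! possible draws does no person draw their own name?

1334961

By inclusion-exclusion, !10 = Σ (-1)^k · 10!/k! for k=0..10
= 10! - 10!/1! + 10!/2! - 10!/3! + 10!/4! - 10!/5! + 10!/6! - 10!/7! + 10!/8! - 10!/9! + 10!/10!
= 3628800 - 3628800 + 1814400 - 604800 + 151200 - 30240 + 5040 - 720 + 90 - 10 + 1
= 1334961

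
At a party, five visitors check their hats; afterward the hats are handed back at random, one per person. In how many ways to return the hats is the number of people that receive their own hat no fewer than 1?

76

Sum C(5,i)·!(5-i) for i = 1..5:
  i=1: C(5,1)·!4 = 5·9 = 45
  i=2: C(5,2)·!3 = 10·2 = 20
  i=3: C(5,3)·!2 = 10·1 = 10
  i=4: C(5,4)·!1 = 5·0 = 0
  i=5: C(5,5)·!0 = 1·1 = 1
Total = 76.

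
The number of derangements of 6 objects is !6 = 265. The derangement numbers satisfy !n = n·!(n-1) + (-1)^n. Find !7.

1854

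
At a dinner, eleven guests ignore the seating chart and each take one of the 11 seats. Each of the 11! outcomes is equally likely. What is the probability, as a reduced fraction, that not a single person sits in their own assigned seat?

Favorable outcomes: !11 = 14684570.
Total outcomes: 11! = 39916800.
Probability = 14684570/39916800 = 1468457/3991680.

1468457/3991680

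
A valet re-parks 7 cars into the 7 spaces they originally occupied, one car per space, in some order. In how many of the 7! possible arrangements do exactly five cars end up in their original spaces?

21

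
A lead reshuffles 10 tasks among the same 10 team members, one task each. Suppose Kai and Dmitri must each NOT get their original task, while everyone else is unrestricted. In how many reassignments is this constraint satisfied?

2943360

Let A_j be the event that the j-th constrained one is fixed. By inclusion-exclusion over the 2 events:
Σ_{j=0}^{2} (-1)^j C(2,j)(10-j)!
= C(2,0)·10! - C(2,1)·9! + C(2,2)·8!
= 3628800 - 725760 + 40320
= 2943360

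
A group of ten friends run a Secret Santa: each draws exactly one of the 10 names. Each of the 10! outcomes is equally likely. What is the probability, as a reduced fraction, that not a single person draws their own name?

16481/44800

Favorable outcomes: !10 = 1334961.
Total outcomes: 10! = 3628800.
Probability = 1334961/3628800 = 16481/44800.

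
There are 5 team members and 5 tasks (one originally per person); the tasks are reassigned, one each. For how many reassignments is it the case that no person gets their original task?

Recurrence: !5 = 5·!4 + (-1)^5.
!5 = 5·9 - 1 = 44

44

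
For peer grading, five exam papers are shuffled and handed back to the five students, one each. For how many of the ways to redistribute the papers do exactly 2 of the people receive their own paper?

20

Pick the 2 fixed positions: C(5,2) = 10 ways.
The remaining 3 must be deranged: !3 = 2.
Total: 10 × 2 = 20.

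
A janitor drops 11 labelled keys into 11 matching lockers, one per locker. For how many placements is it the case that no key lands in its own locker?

The number of derangements of 11 is !11 = Σ_{k=0}^{11} (-1)^k·11!/k!
= 11! - 11!/1! + 11!/2! - 11!/3! + 11!/4! - 11!/5! + 11!/6! - 11!/7! + 11!/8! - 11!/9! + 11!/10! - 11!/11!
= 39916800 - 39916800 + 19958400 - 6652800 + 1663200 - 332640 + 55440 - 7920 + 990 - 110 + 11 - 1
= 14684570

14684570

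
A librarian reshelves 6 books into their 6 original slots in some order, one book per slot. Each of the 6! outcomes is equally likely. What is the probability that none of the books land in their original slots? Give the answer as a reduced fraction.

Favorable outcomes: !6 = 265.
Total outcomes: 6! = 720.
Probability = 265/720 = 53/144.

53/144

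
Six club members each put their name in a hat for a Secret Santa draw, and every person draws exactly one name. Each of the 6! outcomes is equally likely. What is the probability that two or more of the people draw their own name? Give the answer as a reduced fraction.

Favorable outcomes: Σ_{i≥2} C(6,i)·!(6-i) = 15·9 + 20·2 + 15·1 + 6·0 + 1·1 = 191.
Total outcomes: 6! = 720.
Probability = 191/720 = 191/720.

191/720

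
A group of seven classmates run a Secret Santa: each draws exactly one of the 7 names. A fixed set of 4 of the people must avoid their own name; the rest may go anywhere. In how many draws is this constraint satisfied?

Let A_j be the event that the j-th constrained one is fixed. By inclusion-exclusion over the 4 events:
Σ_{j=0}^{4} (-1)^j C(4,j)(7-j)!
= C(4,0)·7! - C(4,1)·6! + C(4,2)·5! - C(4,3)·4! + C(4,4)·3!
= 5040 - 2880 + 720 - 96 + 6
= 2790

2790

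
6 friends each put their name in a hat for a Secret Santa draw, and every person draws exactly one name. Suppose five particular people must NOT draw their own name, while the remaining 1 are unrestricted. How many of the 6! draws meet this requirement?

309

Let A_j be the event that the j-th constrained one is fixed. By inclusion-exclusion over the 5 events:
Σ_{j=0}^{5} (-1)^j C(5,j)(6-j)!
= C(5,0)·6! - C(5,1)·5! + C(5,2)·4! - C(5,3)·3! + C(5,4)·2! - C(5,5)·1!
= 720 - 600 + 240 - 60 + 10 - 1
= 309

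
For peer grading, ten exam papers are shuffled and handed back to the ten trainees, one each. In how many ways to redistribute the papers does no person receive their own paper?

!10 = 10! · Σ_{k=0}^{10} (-1)^k/k!
= 10! - 10!/1! + 10!/2! - 10!/3! + 10!/4! - 10!/5! + 10!/6! - 10!/7! + 10!/8! - 10!/9! + 10!/10!
= 3628800 - 3628800 + 1814400 - 604800 + 151200 - 30240 + 5040 - 720 + 90 - 10 + 1
= 1334961

1334961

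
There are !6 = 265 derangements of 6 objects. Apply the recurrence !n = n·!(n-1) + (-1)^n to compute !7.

1854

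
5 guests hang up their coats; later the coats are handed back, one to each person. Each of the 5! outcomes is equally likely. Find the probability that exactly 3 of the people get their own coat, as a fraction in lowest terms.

1/12

Favorable outcomes: C(5,3)·!2 = 10·1 = 10.
Total outcomes: 5! = 120.
Probability = 10/120 = 1/12.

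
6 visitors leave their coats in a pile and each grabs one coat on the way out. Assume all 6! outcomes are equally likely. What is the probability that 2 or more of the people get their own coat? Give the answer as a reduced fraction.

191/720

Favorable outcomes: Σ_{i≥2} C(6,i)·!(6-i) = 15·9 + 20·2 + 15·1 + 6·0 + 1·1 = 191.
Total outcomes: 6! = 720.
Probability = 191/720 = 191/720.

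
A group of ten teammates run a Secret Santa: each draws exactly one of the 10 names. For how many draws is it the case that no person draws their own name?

1334961

Use !n = (n-1)(!(n-1) + !(n-2)).
!10 = 9·(133496 + 14833) = 9·148329 = 1334961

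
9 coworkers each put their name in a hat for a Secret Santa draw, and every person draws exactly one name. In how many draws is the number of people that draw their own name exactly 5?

1134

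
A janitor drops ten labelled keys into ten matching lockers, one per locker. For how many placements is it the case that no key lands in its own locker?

1334961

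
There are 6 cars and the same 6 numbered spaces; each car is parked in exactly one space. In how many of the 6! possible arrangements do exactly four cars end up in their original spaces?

15

Pick the 4 fixed positions: C(6,4) = 15 ways.
The other 2 form a derangement: !2 = 1.
Total: 15 × 1 = 15.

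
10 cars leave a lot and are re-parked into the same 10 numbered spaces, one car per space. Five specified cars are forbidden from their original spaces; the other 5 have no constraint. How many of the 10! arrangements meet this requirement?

2170680

Let A_j be the event that the j-th constrained one is fixed. By inclusion-exclusion over the 5 events:
Σ_{j=0}^{5} (-1)^j C(5,j)(10-j)!
= C(5,0)·10! - C(5,1)·9! + C(5,2)·8! - C(5,3)·7! + C(5,4)·6! - C(5,5)·5!
= 3628800 - 1814400 + 403200 - 50400 + 3600 - 120
= 2170680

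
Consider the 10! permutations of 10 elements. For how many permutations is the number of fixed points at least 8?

46

Sum C(10,i)·!(10-i) for i = 8..10:
  i=8: C(10,8)·!2 = 45·1 = 45
  i=9: C(10,9)·!1 = 10·0 = 0
  i=10: C(10,10)·!0 = 1·1 = 1
Total = 46.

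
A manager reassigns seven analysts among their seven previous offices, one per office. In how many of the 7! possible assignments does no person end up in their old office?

1854

!7 = 7! · Σ_{k=0}^{7} (-1)^k/k!
= 7! - 7!/1! + 7!/2! - 7!/3! + 7!/4! - 7!/5! + 7!/6! - 7!/7!
= 5040 - 5040 + 2520 - 840 + 210 - 42 + 7 - 1
= 1854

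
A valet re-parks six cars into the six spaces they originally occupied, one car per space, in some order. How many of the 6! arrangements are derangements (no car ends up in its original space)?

265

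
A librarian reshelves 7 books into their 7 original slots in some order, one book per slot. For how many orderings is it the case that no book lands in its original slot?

1854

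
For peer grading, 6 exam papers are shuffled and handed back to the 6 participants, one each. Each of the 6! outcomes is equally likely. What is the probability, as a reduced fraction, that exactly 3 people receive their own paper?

Favorable outcomes: C(6,3)·!3 = 20·2 = 40.
Total outcomes: 6! = 720.
Probability = 40/720 = 1/18.

1/18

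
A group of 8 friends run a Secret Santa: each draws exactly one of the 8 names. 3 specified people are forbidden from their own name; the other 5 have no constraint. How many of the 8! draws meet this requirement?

27240

Let A_j be the event that the j-th constrained one is fixed. By inclusion-exclusion over the 3 events:
Σ_{j=0}^{3} (-1)^j C(3,j)(8-j)!
= C(3,0)·8! - C(3,1)·7! + C(3,2)·6! - C(3,3)·5!
= 40320 - 15120 + 2160 - 120
= 27240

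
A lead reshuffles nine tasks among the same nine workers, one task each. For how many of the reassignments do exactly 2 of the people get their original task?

66744

Pick the 2 fixed positions: C(9,2) = 36 ways.
The other 7 form a derangement: !7 = 1854.
Total: 36 × 1854 = 66744.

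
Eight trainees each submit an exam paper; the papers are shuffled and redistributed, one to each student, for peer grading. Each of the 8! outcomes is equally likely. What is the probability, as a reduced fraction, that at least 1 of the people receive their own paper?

3641/5760

Favorable outcomes: Σ_{i≥1} C(8,i)·!(8-i) = 8·1854 + 28·265 + 56·44 + 70·9 + 56·2 + 28·1 + 8·0 + 1·1 = 25487.
Total outcomes: 8! = 40320.
Probability = 25487/40320 = 3641/5760.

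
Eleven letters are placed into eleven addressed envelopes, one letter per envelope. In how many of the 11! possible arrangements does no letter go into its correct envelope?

!11 = 11! · Σ_{k=0}^{11} (-1)^k/k!
= 11! - 11!/1! + 11!/2! - 11!/3! + 11!/4! - 11!/5! + 11!/6! - 11!/7! + 11!/8! - 11!/9! + 11!/10! - 11!/11!
= 39916800 - 39916800 + 19958400 - 6652800 + 1663200 - 332640 + 55440 - 7920 + 990 - 110 + 11 - 1
= 14684570

14684570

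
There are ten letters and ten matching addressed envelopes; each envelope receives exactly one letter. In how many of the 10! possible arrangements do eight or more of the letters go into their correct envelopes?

46

Sum C(10,i)·!(10-i) for i = 8..10:
  i=8: C(10,8)·!2 = 45·1 = 45
  i=9: C(10,9)·!1 = 10·0 = 0
  i=10: C(10,10)·!0 = 1·1 = 1
Total = 46.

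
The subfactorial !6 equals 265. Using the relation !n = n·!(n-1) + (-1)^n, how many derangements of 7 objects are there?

!7 = 7·265 - 1 = 1854.

1854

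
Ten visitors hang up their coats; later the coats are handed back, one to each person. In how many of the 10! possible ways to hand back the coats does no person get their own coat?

1334961

The number of derangements of 10 is !10 = Σ_{k=0}^{10} (-1)^k·10!/k!
= 10! - 10!/1! + 10!/2! - 10!/3! + 10!/4! - 10!/5! + 10!/6! - 10!/7! + 10!/8! - 10!/9! + 10!/10!
= 3628800 - 3628800 + 1814400 - 604800 + 151200 - 30240 + 5040 - 720 + 90 - 10 + 1
= 1334961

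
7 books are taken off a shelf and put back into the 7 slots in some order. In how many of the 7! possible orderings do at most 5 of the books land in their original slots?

# with exactly i fixed is C(7,i)·!(7-i); sum over i=0..5:
  i=0: C(7,0)·!7 = 1·1854 = 1854
  i=1: C(7,1)·!6 = 7·265 = 1855
  i=2: C(7,2)·!5 = 21·44 = 924
  i=3: C(7,3)·!4 = 35·9 = 315
  i=4: C(7,4)·!3 = 35·2 = 70
  i=5: C(7,5)·!2 = 21·1 = 21
Total = 5039.

5039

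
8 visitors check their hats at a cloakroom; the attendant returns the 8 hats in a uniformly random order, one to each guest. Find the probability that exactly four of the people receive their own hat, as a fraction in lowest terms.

1/64

Favorable outcomes: C(8,4)·!4 = 70·9 = 630.
Total outcomes: 8! = 40320.
Probability = 630/40320 = 1/64.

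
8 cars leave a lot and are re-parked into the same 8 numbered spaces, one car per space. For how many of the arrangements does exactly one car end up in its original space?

14832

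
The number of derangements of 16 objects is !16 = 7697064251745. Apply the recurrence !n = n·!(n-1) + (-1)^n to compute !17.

130850092279664

!17 = 17·7697064251745 - 1 = 130850092279664.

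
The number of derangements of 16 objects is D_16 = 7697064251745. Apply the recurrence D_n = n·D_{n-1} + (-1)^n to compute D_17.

130850092279664

D_17 = 17·7697064251745 - 1 = 130850092279664.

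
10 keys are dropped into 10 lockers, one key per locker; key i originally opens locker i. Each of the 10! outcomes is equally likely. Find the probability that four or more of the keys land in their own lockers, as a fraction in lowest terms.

34457/1814400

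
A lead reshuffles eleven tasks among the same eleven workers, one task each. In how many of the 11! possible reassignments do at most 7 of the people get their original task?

39916414

# with exactly i fixed is C(11,i)·!(11-i); sum over i=0..7:
  i=0: C(11,0)·!11 = 1·14684570 = 14684570
  i=1: C(11,1)·!10 = 11·1334961 = 14684571
  i=2: C(11,2)·!9 = 55·133496 = 7342280
  i=3: C(11,3)·!8 = 165·14833 = 2447445
  i=4: C(11,4)·!7 = 330·1854 = 611820
  i=5: C(11,5)·!6 = 462·265 = 122430
  i=6: C(11,6)·!5 = 462·44 = 20328
  i=7: C(11,7)·!4 = 330·9 = 2970
Total = 39916414.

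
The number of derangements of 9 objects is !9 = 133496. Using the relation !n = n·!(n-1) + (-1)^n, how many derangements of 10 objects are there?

1334961

!10 = 10·133496 + 1 = 1334961.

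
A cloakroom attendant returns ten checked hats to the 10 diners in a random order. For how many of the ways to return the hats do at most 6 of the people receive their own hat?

3628514

# with exactly i fixed is C(10,i)·!(10-i); sum over i=0..6:
  i=0: C(10,0)·!10 = 1·1334961 = 1334961
  i=1: C(10,1)·!9 = 10·133496 = 1334960
  i=2: C(10,2)·!8 = 45·14833 = 667485
  i=3: C(10,3)·!7 = 120·1854 = 222480
  i=4: C(10,4)·!6 = 210·265 = 55650
  i=5: C(10,5)·!5 = 252·44 = 11088
  i=6: C(10,6)·!4 = 210·9 = 1890
Total = 3628514.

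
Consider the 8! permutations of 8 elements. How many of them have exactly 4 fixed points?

630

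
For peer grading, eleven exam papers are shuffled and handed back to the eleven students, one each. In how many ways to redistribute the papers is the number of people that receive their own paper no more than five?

39893116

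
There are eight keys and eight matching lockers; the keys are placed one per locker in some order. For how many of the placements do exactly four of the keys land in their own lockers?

630

Pick the 4 fixed positions: C(8,4) = 70 ways.
The remaining 4 must be deranged: !4 = 9.
Total: 70 × 9 = 630.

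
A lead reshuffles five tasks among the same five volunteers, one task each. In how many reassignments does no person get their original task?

44

Recurrence: !5 = 5·!4 + (-1)^5.
!5 = 5·9 - 1 = 44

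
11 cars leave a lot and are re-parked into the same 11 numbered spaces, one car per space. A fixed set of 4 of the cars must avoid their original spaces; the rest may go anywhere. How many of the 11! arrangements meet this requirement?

Let A_j be the event that the j-th constrained one is fixed. By inclusion-exclusion over the 4 events:
Σ_{j=0}^{4} (-1)^j C(4,j)(11-j)!
= C(4,0)·11! - C(4,1)·10! + C(4,2)·9! - C(4,3)·8! + C(4,4)·7!
= 39916800 - 14515200 + 2177280 - 161280 + 5040
= 27422640

27422640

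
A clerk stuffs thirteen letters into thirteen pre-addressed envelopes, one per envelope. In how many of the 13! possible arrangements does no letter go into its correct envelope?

2290792932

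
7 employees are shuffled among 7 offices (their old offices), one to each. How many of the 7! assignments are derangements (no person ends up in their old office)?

!7 = 7! · Σ_{k=0}^{7} (-1)^k/k!
= 7! - 7!/1! + 7!/2! - 7!/3! + 7!/4! - 7!/5! + 7!/6! - 7!/7!
= 5040 - 5040 + 2520 - 840 + 210 - 42 + 7 - 1
= 1854

1854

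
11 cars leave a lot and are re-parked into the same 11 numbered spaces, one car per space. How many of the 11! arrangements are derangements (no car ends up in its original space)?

14684570

By inclusion-exclusion, !11 = Σ (-1)^k · 11!/k! for k=0..11
= 11! - 11!/1! + 11!/2! - 11!/3! + 11!/4! - 11!/5! + 11!/6! - 11!/7! + 11!/8! - 11!/9! + 11!/10! - 11!/11!
= 39916800 - 39916800 + 19958400 - 6652800 + 1663200 - 332640 + 55440 - 7920 + 990 - 110 + 11 - 1
= 14684570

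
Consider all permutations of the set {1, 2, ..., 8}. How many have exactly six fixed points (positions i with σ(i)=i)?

28

Pick the 6 fixed positions: C(8,6) = 28 ways.
The remaining 2 must be deranged: !2 = 1.
Total: 28 × 1 = 28.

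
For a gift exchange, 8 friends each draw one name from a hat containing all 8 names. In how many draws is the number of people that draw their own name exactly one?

Choose which one of the 8 is fixed: C(8,1) = 8.
The remaining 7 must be deranged: !7 = 1854.
Total: 8 × 1854 = 14832.

14832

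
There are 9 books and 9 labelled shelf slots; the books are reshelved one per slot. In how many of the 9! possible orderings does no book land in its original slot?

133496

The number of derangements of 9 is !9 = Σ_{k=0}^{9} (-1)^k·9!/k!
= 9! - 9!/1! + 9!/2! - 9!/3! + 9!/4! - 9!/5! + 9!/6! - 9!/7! + 9!/8! - 9!/9!
= 362880 - 362880 + 181440 - 60480 + 15120 - 3024 + 504 - 72 + 9 - 1
= 133496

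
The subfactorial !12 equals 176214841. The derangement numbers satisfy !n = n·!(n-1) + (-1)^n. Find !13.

2290792932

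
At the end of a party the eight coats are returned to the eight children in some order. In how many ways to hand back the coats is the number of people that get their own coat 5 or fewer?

# with exactly i fixed is C(8,i)·!(8-i); sum over i=0..5:
  i=0: C(8,0)·!8 = 1·14833 = 14833
  i=1: C(8,1)·!7 = 8·1854 = 14832
  i=2: C(8,2)·!6 = 28·265 = 7420
  i=3: C(8,3)·!5 = 56·44 = 2464
  i=4: C(8,4)·!4 = 70·9 = 630
  i=5: C(8,5)·!3 = 56·2 = 112
Total = 40291.

40291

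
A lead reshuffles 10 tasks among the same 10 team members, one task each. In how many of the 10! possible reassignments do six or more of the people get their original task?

2176

Sum C(10,i)·!(10-i) for i = 6..10:
  i=6: C(10,6)·!4 = 210·9 = 1890
  i=7: C(10,7)·!3 = 120·2 = 240
  i=8: C(10,8)·!2 = 45·1 = 45
  i=9: C(10,9)·!1 = 10·0 = 0
  i=10: C(10,10)·!0 = 1·1 = 1
Total = 2176.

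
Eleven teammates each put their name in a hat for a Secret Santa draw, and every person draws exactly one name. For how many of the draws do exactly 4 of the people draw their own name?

Pick the 4 fixed positions: C(11,4) = 330 ways.
The other 7 form a derangement: !7 = 1854.
Total: 330 × 1854 = 611820.

611820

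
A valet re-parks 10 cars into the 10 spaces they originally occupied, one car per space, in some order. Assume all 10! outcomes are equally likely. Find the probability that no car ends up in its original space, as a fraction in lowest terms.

16481/44800

Favorable outcomes: !10 = 1334961.
Total outcomes: 10! = 3628800.
Probability = 1334961/3628800 = 16481/44800.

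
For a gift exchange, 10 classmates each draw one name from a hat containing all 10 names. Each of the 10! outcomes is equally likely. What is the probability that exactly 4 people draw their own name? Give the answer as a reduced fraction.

53/3456

Favorable outcomes: C(10,4)·!6 = 210·265 = 55650.
Total outcomes: 10! = 3628800.
Probability = 55650/3628800 = 53/3456.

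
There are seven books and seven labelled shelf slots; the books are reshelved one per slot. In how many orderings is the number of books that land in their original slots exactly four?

70

Choose which 4 of the 7 are fixed: C(7,4) = 35.
The other 3 form a derangement: !3 = 2.
Total: 35 × 2 = 70.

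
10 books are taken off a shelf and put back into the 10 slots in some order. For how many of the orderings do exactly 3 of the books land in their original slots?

222480

Choose which 3 of the 10 are fixed: C(10,3) = 120.
The other 7 form a derangement: !7 = 1854.
Total: 120 × 1854 = 222480.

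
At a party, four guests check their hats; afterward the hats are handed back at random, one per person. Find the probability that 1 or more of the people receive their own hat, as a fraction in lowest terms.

5/8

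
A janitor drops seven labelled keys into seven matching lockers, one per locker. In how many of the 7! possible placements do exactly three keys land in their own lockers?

Pick the 3 fixed positions: C(7,3) = 35 ways.
The remaining 4 must be deranged: !4 = 9.
Total: 35 × 9 = 315.

315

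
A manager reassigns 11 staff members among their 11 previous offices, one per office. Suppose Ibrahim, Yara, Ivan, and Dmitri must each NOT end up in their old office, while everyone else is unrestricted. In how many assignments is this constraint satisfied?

27422640

Inclusion-exclusion on the 4 forbidden self-matches:
Σ_{j=0}^{4} (-1)^j C(4,j)(11-j)!
= C(4,0)·11! - C(4,1)·10! + C(4,2)·9! - C(4,3)·8! + C(4,4)·7!
= 39916800 - 14515200 + 2177280 - 161280 + 5040
= 27422640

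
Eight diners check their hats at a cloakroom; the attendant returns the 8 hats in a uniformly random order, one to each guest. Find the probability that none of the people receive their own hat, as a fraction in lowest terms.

Favorable outcomes: !8 = 14833.
Total outcomes: 8! = 40320.
Probability = 14833/40320 = 2119/5760.

2119/5760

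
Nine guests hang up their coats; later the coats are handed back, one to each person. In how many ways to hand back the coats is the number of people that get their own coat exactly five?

1134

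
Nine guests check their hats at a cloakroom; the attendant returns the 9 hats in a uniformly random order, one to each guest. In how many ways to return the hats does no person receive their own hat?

133496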